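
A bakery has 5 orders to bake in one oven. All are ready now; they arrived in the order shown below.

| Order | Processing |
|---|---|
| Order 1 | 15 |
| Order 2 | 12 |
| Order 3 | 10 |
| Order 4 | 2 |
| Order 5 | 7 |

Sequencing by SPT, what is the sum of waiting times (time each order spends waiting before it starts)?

SPT (increasing processing time): Order 4 Order 5 Order 3 Order 2 Order 1.
Order 4: waits 0, runs 0→2
Order 5: waits 2, runs 2→9
Order 3: waits 9, runs 9→19
Order 2: waits 19, runs 19→31
Order 1: waits 31, runs 31→46
Sum = 0+2+9+19+31 = 61.

61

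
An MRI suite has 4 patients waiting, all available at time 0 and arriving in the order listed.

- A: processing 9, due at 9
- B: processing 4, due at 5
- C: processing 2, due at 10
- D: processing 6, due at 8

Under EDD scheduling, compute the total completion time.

EDD (increasing due date): B D A C.
B: 0→4
D: 4→10
A: 10→19
C: 19→21
Sum = 4+10+19+21 = 54.

54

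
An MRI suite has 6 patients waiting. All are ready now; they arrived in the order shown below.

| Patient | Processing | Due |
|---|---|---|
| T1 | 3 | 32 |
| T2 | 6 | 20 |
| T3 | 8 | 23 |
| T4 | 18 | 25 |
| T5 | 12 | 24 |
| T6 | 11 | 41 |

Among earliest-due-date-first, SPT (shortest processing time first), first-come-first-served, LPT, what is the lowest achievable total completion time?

EDD (increasing due date): T2 T3 T5 T4 T1 T6.
T2: 0→6
T3: 6→14
T5: 14→26
T4: 26→44
T1: 44→47
T6: 47→58
Sum = 6+14+26+44+47+58 = 195.
SPT (increasing processing time): T1 T2 T3 T6 T5 T4.
T1: 0→3
T2: 3→9
T3: 9→17
T6: 17→28
T5: 28→40
T4: 40→58
Sum = 3+9+17+28+40+58 = 155.
FIFO (arrival order): T1 T2 T3 T4 T5 T6.
T1: 0→3
T2: 3→9
T3: 9→17
T4: 17→35
T5: 35→47
T6: 47→58
Sum = 3+9+17+35+47+58 = 169.
LPT (decreasing processing time): T4 T5 T6 T3 T2 T1.
T4: 0→18
T5: 18→30
T6: 30→41
T3: 41→49
T2: 49→55
T1: 55→58
Sum = 18+30+41+49+55+58 = 251.
EDD 195, SPT 155, FIFO 169, LPT 251 → minimum 155.

155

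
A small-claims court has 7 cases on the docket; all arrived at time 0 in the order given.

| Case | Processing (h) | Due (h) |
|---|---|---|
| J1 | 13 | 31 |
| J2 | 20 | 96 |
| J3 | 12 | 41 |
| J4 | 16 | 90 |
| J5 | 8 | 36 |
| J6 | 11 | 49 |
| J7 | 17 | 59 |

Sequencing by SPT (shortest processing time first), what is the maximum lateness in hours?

SPT (increasing processing time): J5 J6 J3 J1 J4 J7 J2.
J5: 0→8, due 36, lateness -28
J6: 8→19, due 49, lateness -30
J3: 19→31, due 41, lateness -10
J1: 31→44, due 31, lateness 13
J4: 44→60, due 90, lateness -30
J7: 60→77, due 59, lateness 18
J2: 77→97, due 96, lateness 1
Maximum = 18.

18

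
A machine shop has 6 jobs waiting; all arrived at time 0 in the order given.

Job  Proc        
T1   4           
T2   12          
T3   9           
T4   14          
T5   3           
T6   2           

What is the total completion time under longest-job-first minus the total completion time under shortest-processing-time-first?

LPT (decreasing processing time): T4 T2 T3 T1 T5 T6.
T4: 0→14
T2: 14→26
T3: 26→35
T1: 35→39
T5: 39→42
T6: 42→44
Sum = 14+26+35+39+42+44 = 200.
SPT (increasing processing time): T6 T5 T1 T3 T2 T4.
T6: 0→2
T5: 2→5
T1: 5→9
T3: 9→18
T2: 18→30
T4: 30→44
Sum = 2+5+9+18+30+44 = 108.
Difference = 200 − 108 = 92.

92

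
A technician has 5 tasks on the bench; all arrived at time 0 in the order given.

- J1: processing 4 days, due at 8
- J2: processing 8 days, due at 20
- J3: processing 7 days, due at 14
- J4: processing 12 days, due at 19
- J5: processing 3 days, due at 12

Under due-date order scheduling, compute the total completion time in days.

85

EDD (increasing due date): J1 J5 J3 J4 J2.
J1: 0→4
J5: 4→7
J3: 7→14
J4: 14→26
J2: 26→34
Sum = 4+7+14+26+34 = 85.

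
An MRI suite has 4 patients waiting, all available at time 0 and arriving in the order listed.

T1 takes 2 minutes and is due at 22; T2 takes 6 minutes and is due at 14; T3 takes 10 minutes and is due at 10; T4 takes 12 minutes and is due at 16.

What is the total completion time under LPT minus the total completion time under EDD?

LPT (decreasing processing time): T4 T3 T2 T1.
T4: 0→12
T3: 12→22
T2: 22→28
T1: 28→30
Sum = 12+22+28+30 = 92.
EDD (increasing due date): T3 T2 T4 T1.
T3: 0→10
T2: 10→16
T4: 16→28
T1: 28→30
Sum = 10+16+28+30 = 84.
Difference = 92 − 84 = 8.

8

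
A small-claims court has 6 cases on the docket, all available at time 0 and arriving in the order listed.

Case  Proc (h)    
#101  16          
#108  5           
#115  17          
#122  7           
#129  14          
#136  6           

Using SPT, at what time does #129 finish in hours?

32

SPT (increasing processing time): #108 #136 #122 #129 #101 #115.
#108: 0→5
#136: 5→11
#122: 11→18
#129: 18→32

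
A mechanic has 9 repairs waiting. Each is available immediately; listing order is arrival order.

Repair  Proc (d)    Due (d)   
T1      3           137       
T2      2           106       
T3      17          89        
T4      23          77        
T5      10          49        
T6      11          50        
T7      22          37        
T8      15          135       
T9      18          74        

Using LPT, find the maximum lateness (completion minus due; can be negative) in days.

67

LPT (decreasing processing time): T4 T7 T9 T3 T8 T6 T5 T1 T2.
T4: 0→23, due 77, lateness -54
T7: 23→45, due 37, lateness 8
T9: 45→63, due 74, lateness -11
T3: 63→80, due 89, lateness -9
T8: 80→95, due 135, lateness -40
T6: 95→106, due 50, lateness 56
T5: 106→116, due 49, lateness 67
T1: 116→119, due 137, lateness -18
T2: 119→121, due 106, lateness 15
Maximum = 67.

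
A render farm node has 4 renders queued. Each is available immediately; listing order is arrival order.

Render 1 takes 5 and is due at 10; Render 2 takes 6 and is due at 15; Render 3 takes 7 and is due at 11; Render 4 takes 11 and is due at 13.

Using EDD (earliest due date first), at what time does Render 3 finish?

12

EDD (increasing due date): Render 1 Render 3 Render 4 Render 2.
Render 1: 0→5
Render 3: 5→12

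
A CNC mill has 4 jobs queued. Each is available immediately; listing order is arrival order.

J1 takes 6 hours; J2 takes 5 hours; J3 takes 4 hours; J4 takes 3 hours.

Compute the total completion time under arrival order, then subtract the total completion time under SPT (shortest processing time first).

FIFO (arrival order): J1 J2 J3 J4.
J1: 0→6
J2: 6→11
J3: 11→15
J4: 15→18
Sum = 6+11+15+18 = 50.
SPT (increasing processing time): J4 J3 J2 J1.
J4: 0→3
J3: 3→7
J2: 7→12
J1: 12→18
Sum = 3+7+12+18 = 40.
Difference = 50 − 40 = 10.

10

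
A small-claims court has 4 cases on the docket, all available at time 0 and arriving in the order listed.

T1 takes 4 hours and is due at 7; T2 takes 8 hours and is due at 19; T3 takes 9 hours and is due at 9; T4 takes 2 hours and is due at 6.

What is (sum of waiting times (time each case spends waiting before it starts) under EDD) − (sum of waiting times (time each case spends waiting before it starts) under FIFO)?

-14

EDD (increasing due date): T4 T1 T3 T2.
T4: waits 0, runs 0→2
T1: waits 2, runs 2→6
T3: waits 6, runs 6→15
T2: waits 15, runs 15→23
Sum = 0+2+6+15 = 23.
FIFO (arrival order): T1 T2 T3 T4.
T1: waits 0, runs 0→4
T2: waits 4, runs 4→12
T3: waits 12, runs 12→21
T4: waits 21, runs 21→23
Sum = 0+4+12+21 = 37.
Difference = 23 − 37 = -14.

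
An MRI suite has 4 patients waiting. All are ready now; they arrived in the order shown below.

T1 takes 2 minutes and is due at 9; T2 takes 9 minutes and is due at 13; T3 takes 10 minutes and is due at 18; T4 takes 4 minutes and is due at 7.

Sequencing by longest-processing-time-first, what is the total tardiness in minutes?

38

LPT (decreasing processing time): T3 T2 T4 T1.
T3: 0→10, due 18, tardiness 0
T2: 10→19, due 13, tardiness 6
T4: 19→23, due 7, tardiness 16
T1: 23→25, due 9, tardiness 16
Sum = 0+6+16+16 = 38.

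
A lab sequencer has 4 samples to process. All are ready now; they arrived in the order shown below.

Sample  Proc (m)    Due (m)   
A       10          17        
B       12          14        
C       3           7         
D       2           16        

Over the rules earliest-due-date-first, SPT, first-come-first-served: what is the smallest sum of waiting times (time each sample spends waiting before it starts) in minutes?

EDD (increasing due date): C B D A.
C: waits 0, runs 0→3
B: waits 3, runs 3→15
D: waits 15, runs 15→17
A: waits 17, runs 17→27
Sum = 0+3+15+17 = 35.
SPT (increasing processing time): D C A B.
D: waits 0, runs 0→2
C: waits 2, runs 2→5
A: waits 5, runs 5→15
B: waits 15, runs 15→27
Sum = 0+2+5+15 = 22.
FIFO (arrival order): A B C D.
A: waits 0, runs 0→10
B: waits 10, runs 10→22
C: waits 22, runs 22→25
D: waits 25, runs 25→27
Sum = 0+10+22+25 = 57.
EDD 35, SPT 22, FIFO 57 → minimum 22.

22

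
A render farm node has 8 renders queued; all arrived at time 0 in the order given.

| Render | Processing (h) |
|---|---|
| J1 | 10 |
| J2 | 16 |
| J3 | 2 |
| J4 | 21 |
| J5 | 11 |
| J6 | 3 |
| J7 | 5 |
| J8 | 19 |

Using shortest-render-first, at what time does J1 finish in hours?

20

SPT (increasing processing time): J3 J6 J7 J1 J5 J2 J8 J4.
J3: 0→2
J6: 2→5
J7: 5→10
J1: 10→20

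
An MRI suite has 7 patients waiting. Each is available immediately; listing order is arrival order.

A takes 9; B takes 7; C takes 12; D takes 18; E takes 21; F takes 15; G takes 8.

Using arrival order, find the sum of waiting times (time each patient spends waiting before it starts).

FIFO (arrival order): A B C D E F G.
A: waits 0, runs 0→9
B: waits 9, runs 9→16
C: waits 16, runs 16→28
D: waits 28, runs 28→46
E: waits 46, runs 46→67
F: waits 67, runs 67→82
G: waits 82, runs 82→90
Sum = 0+9+16+28+46+67+82 = 248.

248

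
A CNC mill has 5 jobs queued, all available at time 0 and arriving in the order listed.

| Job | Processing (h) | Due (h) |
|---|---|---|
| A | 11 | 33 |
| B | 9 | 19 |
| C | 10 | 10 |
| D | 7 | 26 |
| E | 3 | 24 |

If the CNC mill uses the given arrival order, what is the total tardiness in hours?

FIFO (arrival order): A B C D E.
A: 0→11, due 33, tardiness 0
B: 11→20, due 19, tardiness 1
C: 20→30, due 10, tardiness 20
D: 30→37, due 26, tardiness 11
E: 37→40, due 24, tardiness 16
Sum = 0+1+20+11+16 = 48.

48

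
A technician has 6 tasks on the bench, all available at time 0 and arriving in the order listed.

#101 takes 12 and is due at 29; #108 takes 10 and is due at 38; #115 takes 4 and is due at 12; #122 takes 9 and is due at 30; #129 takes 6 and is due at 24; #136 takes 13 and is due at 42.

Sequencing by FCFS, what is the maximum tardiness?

17

FIFO (arrival order): #101 #108 #115 #122 #129 #136.
#101: 0→12, due 29, tardiness 0
#108: 12→22, due 38, tardiness 0
#115: 22→26, due 12, tardiness 14
#122: 26→35, due 30, tardiness 5
#129: 35→41, due 24, tardiness 17
#136: 41→54, due 42, tardiness 12
Maximum = 17.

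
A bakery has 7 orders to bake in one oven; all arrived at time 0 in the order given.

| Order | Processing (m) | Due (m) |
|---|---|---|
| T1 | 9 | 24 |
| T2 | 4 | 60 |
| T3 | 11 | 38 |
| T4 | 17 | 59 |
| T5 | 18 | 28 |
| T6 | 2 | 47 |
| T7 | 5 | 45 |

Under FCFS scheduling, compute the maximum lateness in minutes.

31

FIFO (arrival order): T1 T2 T3 T4 T5 T6 T7.
T1: 0→9, due 24, lateness -15
T2: 9→13, due 60, lateness -47
T3: 13→24, due 38, lateness -14
T4: 24→41, due 59, lateness -18
T5: 41→59, due 28, lateness 31
T6: 59→61, due 47, lateness 14
T7: 61→66, due 45, lateness 21
Maximum = 31.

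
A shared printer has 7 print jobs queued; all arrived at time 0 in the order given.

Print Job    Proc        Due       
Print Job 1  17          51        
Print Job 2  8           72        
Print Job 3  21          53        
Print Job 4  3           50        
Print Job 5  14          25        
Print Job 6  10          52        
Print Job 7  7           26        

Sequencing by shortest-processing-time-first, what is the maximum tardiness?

SPT (increasing processing time): Print Job 4 Print Job 7 Print Job 2 Print Job 6 Print Job 5 Print Job 1 Print Job 3.
Print Job 4: 0→3, due 50, tardiness 0
Print Job 7: 3→10, due 26, tardiness 0
Print Job 2: 10→18, due 72, tardiness 0
Print Job 6: 18→28, due 52, tardiness 0
Print Job 5: 28→42, due 25, tardiness 17
Print Job 1: 42→59, due 51, tardiness 8
Print Job 3: 59→80, due 53, tardiness 27
Maximum = 27.

27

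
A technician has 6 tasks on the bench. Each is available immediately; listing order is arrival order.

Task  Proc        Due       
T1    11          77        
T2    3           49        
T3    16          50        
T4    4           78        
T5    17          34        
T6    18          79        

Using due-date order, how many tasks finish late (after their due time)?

0

EDD (increasing due date): T5 T2 T3 T1 T4 T6.
T5: 0→17, due 34, tardiness 0
T2: 17→20, due 49, tardiness 0
T3: 20→36, due 50, tardiness 0
T1: 36→47, due 77, tardiness 0
T4: 47→51, due 78, tardiness 0
T6: 51→69, due 79, tardiness 0
Late tasks: 0.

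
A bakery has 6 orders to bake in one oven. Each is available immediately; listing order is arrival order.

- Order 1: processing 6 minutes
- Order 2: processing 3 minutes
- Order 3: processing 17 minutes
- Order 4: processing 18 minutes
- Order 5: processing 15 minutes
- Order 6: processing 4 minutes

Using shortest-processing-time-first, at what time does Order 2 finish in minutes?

3

SPT (increasing processing time): Order 2 Order 6 Order 1 Order 5 Order 3 Order 4.
Order 2: 0→3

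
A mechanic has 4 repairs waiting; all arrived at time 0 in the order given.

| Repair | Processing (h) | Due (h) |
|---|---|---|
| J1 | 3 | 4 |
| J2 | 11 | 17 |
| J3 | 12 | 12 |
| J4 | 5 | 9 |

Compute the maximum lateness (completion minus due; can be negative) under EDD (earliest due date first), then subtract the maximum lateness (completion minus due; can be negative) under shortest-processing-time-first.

-5

EDD (increasing due date): J1 J4 J3 J2.
J1: 0→3, due 4, lateness -1
J4: 3→8, due 9, lateness -1
J3: 8→20, due 12, lateness 8
J2: 20→31, due 17, lateness 14
Maximum = 14.
SPT (increasing processing time): J1 J4 J2 J3.
J1: 0→3, due 4, lateness -1
J4: 3→8, due 9, lateness -1
J2: 8→19, due 17, lateness 2
J3: 19→31, due 12, lateness 19
Maximum = 19.
Difference = 14 − 19 = -5.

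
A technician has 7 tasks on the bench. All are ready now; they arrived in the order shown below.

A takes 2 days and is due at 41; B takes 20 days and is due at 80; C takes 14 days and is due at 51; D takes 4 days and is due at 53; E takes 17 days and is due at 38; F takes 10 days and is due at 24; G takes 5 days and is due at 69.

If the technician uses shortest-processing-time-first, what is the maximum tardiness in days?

14

SPT (increasing processing time): A D G F C E B.
A: 0→2, due 41, tardiness 0
D: 2→6, due 53, tardiness 0
G: 6→11, due 69, tardiness 0
F: 11→21, due 24, tardiness 0
C: 21→35, due 51, tardiness 0
E: 35→52, due 38, tardiness 14
B: 52→72, due 80, tardiness 0
Maximum = 14.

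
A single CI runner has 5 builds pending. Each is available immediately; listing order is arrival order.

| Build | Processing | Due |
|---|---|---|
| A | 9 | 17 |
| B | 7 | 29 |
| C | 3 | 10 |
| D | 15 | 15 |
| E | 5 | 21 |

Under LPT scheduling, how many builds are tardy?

4

LPT (decreasing processing time): D A B E C.
D: 0→15, due 15, tardiness 0
A: 15→24, due 17, tardiness 7
B: 24→31, due 29, tardiness 2
E: 31→36, due 21, tardiness 15
C: 36→39, due 10, tardiness 29
Late builds: 4.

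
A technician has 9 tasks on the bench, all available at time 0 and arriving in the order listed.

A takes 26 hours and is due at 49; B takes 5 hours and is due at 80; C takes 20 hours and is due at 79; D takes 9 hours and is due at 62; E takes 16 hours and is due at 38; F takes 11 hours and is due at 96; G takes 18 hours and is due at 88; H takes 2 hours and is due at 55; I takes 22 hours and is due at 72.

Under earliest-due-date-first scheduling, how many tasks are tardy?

EDD (increasing due date): E A H D I C B G F.
E: 0→16, due 38, tardiness 0
A: 16→42, due 49, tardiness 0
H: 42→44, due 55, tardiness 0
D: 44→53, due 62, tardiness 0
I: 53→75, due 72, tardiness 3
C: 75→95, due 79, tardiness 16
B: 95→100, due 80, tardiness 20
G: 100→118, due 88, tardiness 30
F: 118→129, due 96, tardiness 33
Late tasks: 5.

5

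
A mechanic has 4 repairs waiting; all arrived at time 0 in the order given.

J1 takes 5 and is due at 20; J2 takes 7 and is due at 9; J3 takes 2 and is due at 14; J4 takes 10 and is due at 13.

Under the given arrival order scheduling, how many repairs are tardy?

2

FIFO (arrival order): J1 J2 J3 J4.
J1: 0→5, due 20, tardiness 0
J2: 5→12, due 9, tardiness 3
J3: 12→14, due 14, tardiness 0
J4: 14→24, due 13, tardiness 11
Late repairs: 2.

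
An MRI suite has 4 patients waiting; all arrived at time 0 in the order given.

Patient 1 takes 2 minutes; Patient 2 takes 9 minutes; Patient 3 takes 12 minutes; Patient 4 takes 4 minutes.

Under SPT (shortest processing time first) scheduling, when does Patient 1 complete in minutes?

SPT (increasing processing time): Patient 1 Patient 4 Patient 2 Patient 3.
Patient 1: 0→2

2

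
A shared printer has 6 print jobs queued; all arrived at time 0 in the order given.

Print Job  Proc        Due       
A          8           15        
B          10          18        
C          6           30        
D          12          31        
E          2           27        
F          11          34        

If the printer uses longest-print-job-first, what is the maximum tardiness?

LPT (decreasing processing time): D F B A C E.
D: 0→12, due 31, tardiness 0
F: 12→23, due 34, tardiness 0
B: 23→33, due 18, tardiness 15
A: 33→41, due 15, tardiness 26
C: 41→47, due 30, tardiness 17
E: 47→49, due 27, tardiness 22
Maximum = 26.

26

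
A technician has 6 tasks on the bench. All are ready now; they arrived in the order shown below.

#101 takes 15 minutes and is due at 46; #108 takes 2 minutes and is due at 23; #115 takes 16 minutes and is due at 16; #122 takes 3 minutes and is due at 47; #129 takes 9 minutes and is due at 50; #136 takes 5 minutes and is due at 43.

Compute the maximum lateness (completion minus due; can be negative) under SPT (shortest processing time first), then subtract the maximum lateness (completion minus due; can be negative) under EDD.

SPT (increasing processing time): #108 #122 #136 #129 #101 #115.
#108: 0→2, due 23, lateness -21
#122: 2→5, due 47, lateness -42
#136: 5→10, due 43, lateness -33
#129: 10→19, due 50, lateness -31
#101: 19→34, due 46, lateness -12
#115: 34→50, due 16, lateness 34
Maximum = 34.
EDD (increasing due date): #115 #108 #136 #101 #122 #129.
#115: 0→16, due 16, lateness 0
#108: 16→18, due 23, lateness -5
#136: 18→23, due 43, lateness -20
#101: 23→38, due 46, lateness -8
#122: 38→41, due 47, lateness -6
#129: 41→50, due 50, lateness 0
Maximum = 0.
Difference = 34 − 0 = 34.

34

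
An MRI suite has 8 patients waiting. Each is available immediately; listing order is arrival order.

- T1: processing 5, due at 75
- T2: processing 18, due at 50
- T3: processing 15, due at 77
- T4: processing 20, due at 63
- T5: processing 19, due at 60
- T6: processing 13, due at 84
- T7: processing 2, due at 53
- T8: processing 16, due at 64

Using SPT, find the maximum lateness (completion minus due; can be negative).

SPT (increasing processing time): T7 T1 T6 T3 T8 T2 T5 T4.
T7: 0→2, due 53, lateness -51
T1: 2→7, due 75, lateness -68
T6: 7→20, due 84, lateness -64
T3: 20→35, due 77, lateness -42
T8: 35→51, due 64, lateness -13
T2: 51→69, due 50, lateness 19
T5: 69→88, due 60, lateness 28
T4: 88→108, due 63, lateness 45
Maximum = 45.

45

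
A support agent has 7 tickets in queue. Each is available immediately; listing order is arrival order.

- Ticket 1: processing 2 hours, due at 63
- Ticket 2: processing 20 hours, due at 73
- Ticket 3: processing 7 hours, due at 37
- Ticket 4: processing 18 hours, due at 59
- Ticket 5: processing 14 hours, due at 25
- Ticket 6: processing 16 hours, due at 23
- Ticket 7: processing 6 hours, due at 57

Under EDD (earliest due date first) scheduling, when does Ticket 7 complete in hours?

EDD (increasing due date): Ticket 6 Ticket 5 Ticket 3 Ticket 7 Ticket 4 Ticket 1 Ticket 2.
Ticket 6: 0→16
Ticket 5: 16→30
Ticket 3: 30→37
Ticket 7: 37→43

43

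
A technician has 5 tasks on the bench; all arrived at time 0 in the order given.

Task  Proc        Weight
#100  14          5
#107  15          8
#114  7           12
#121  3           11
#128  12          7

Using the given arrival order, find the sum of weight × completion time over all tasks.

FIFO (arrival order): #100 #107 #114 #121 #128.
#100: finishes 14, weight 5, w·C = 70
#107: finishes 29, weight 8, w·C = 232
#114: finishes 36, weight 12, w·C = 432
#121: finishes 39, weight 11, w·C = 429
#128: finishes 51, weight 7, w·C = 357
Sum = 70+232+432+429+357 = 1520.

1520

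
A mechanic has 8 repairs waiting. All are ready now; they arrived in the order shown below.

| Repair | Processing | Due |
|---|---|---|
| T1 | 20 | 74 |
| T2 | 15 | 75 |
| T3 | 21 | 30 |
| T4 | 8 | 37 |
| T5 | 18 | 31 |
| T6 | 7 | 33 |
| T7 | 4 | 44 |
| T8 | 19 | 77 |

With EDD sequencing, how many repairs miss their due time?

7

EDD (increasing due date): T3 T5 T6 T4 T7 T1 T2 T8.
T3: 0→21, due 30, tardiness 0
T5: 21→39, due 31, tardiness 8
T6: 39→46, due 33, tardiness 13
T4: 46→54, due 37, tardiness 17
T7: 54→58, due 44, tardiness 14
T1: 58→78, due 74, tardiness 4
T2: 78→93, due 75, tardiness 18
T8: 93→112, due 77, tardiness 35
Late repairs: 7.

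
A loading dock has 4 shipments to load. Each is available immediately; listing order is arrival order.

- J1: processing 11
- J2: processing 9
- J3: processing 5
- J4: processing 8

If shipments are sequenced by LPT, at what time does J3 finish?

33

LPT (decreasing processing time): J1 J2 J4 J3.
J1: 0→11
J2: 11→20
J4: 20→28
J3: 28→33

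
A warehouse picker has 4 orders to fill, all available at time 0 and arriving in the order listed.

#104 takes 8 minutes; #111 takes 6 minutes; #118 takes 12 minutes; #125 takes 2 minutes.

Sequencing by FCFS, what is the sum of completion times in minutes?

FIFO (arrival order): #104 #111 #118 #125.
#104: 0→8
#111: 8→14
#118: 14→26
#125: 26→28
Sum = 8+14+26+28 = 76.

76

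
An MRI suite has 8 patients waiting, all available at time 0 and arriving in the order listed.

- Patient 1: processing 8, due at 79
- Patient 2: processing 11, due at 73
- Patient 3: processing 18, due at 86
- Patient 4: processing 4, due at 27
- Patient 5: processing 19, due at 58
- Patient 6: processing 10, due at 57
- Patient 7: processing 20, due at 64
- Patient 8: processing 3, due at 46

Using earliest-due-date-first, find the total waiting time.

262

EDD (increasing due date): Patient 4 Patient 8 Patient 6 Patient 5 Patient 7 Patient 2 Patient 1 Patient 3.
Patient 4: waits 0, runs 0→4
Patient 8: waits 4, runs 4→7
Patient 6: waits 7, runs 7→17
Patient 5: waits 17, runs 17→36
Patient 7: waits 36, runs 36→56
Patient 2: waits 56, runs 56→67
Patient 1: waits 67, runs 67→75
Patient 3: waits 75, runs 75→93
Sum = 0+4+7+17+36+56+67+75 = 262.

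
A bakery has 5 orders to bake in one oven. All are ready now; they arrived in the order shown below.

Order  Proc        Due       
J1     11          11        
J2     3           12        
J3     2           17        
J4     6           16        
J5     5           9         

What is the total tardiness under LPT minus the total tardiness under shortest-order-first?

LPT (decreasing processing time): J1 J4 J5 J2 J3.
J1: 0→11, due 11, tardiness 0
J4: 11→17, due 16, tardiness 1
J5: 17→22, due 9, tardiness 13
J2: 22→25, due 12, tardiness 13
J3: 25→27, due 17, tardiness 10
Sum = 0+1+13+13+10 = 37.
SPT (increasing processing time): J3 J2 J5 J4 J1.
J3: 0→2, due 17, tardiness 0
J2: 2→5, due 12, tardiness 0
J5: 5→10, due 9, tardiness 1
J4: 10→16, due 16, tardiness 0
J1: 16→27, due 11, tardiness 16
Sum = 0+0+1+0+16 = 17.
Difference = 37 − 17 = 20.

20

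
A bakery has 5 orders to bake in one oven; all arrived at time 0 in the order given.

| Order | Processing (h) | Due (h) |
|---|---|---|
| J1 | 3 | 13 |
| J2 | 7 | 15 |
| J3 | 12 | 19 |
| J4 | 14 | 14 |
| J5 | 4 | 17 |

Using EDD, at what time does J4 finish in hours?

17

EDD (increasing due date): J1 J4 J2 J5 J3.
J1: 0→3
J4: 3→17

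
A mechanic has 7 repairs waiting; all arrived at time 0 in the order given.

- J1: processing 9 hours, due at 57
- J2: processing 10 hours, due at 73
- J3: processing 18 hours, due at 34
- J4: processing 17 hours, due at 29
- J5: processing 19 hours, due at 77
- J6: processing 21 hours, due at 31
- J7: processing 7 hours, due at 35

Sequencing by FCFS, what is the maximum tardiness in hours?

FIFO (arrival order): J1 J2 J3 J4 J5 J6 J7.
J1: 0→9, due 57, tardiness 0
J2: 9→19, due 73, tardiness 0
J3: 19→37, due 34, tardiness 3
J4: 37→54, due 29, tardiness 25
J5: 54→73, due 77, tardiness 0
J6: 73→94, due 31, tardiness 63
J7: 94→101, due 35, tardiness 66
Maximum = 66.

66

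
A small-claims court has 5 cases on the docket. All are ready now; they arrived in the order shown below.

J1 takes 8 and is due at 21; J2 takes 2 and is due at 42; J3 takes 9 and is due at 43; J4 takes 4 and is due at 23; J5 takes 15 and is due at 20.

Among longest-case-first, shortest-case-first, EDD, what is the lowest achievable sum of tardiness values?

6

LPT (decreasing processing time): J5 J3 J1 J4 J2.
J5: 0→15, due 20, tardiness 0
J3: 15→24, due 43, tardiness 0
J1: 24→32, due 21, tardiness 11
J4: 32→36, due 23, tardiness 13
J2: 36→38, due 42, tardiness 0
Sum = 0+0+11+13+0 = 24.
SPT (increasing processing time): J2 J4 J1 J3 J5.
J2: 0→2, due 42, tardiness 0
J4: 2→6, due 23, tardiness 0
J1: 6→14, due 21, tardiness 0
J3: 14→23, due 43, tardiness 0
J5: 23→38, due 20, tardiness 18
Sum = 0+0+0+0+18 = 18.
EDD (increasing due date): J5 J1 J4 J2 J3.
J5: 0→15, due 20, tardiness 0
J1: 15→23, due 21, tardiness 2
J4: 23→27, due 23, tardiness 4
J2: 27→29, due 42, tardiness 0
J3: 29→38, due 43, tardiness 0
Sum = 0+2+4+0+0 = 6.
LPT 24, SPT 18, EDD 6 → minimum 6.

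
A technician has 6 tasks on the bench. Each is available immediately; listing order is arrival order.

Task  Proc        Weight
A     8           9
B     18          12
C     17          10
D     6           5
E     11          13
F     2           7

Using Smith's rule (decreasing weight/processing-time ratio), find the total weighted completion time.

1667

WSPT (decreasing weight/processing-time ratio): F E A D B C.
F: finishes 2, weight 7, w·C = 14
E: finishes 13, weight 13, w·C = 169
A: finishes 21, weight 9, w·C = 189
D: finishes 27, weight 5, w·C = 135
B: finishes 45, weight 12, w·C = 540
C: finishes 62, weight 10, w·C = 620
Sum = 14+169+189+135+540+620 = 1667.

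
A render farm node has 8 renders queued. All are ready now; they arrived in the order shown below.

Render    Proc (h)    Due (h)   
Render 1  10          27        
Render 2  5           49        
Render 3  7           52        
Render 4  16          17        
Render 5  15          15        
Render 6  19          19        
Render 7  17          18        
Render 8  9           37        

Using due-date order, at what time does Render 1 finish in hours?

77

EDD (increasing due date): Render 5 Render 4 Render 7 Render 6 Render 1 Render 8 Render 2 Render 3.
Render 5: 0→15
Render 4: 15→31
Render 7: 31→48
Render 6: 48→67
Render 1: 67→77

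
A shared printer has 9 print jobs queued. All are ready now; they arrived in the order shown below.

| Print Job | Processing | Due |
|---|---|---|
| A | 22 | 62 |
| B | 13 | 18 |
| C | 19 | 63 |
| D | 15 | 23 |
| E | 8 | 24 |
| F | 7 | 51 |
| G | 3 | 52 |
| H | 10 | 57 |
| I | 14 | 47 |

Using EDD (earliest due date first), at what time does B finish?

13

EDD (increasing due date): B D E I F G H A C.
B: 0→13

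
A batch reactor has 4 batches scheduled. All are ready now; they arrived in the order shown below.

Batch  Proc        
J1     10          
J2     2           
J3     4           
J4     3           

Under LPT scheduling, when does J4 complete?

LPT (decreasing processing time): J1 J3 J4 J2.
J1: 0→10
J3: 10→14
J4: 14→17

17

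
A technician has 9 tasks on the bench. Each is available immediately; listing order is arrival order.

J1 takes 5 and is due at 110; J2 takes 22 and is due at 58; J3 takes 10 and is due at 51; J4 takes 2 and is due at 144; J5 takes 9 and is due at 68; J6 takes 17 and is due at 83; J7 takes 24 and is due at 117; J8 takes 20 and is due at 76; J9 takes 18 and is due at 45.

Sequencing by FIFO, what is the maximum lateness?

FIFO (arrival order): J1 J2 J3 J4 J5 J6 J7 J8 J9.
J1: 0→5, due 110, lateness -105
J2: 5→27, due 58, lateness -31
J3: 27→37, due 51, lateness -14
J4: 37→39, due 144, lateness -105
J5: 39→48, due 68, lateness -20
J6: 48→65, due 83, lateness -18
J7: 65→89, due 117, lateness -28
J8: 89→109, due 76, lateness 33
J9: 109→127, due 45, lateness 82
Maximum = 82.

82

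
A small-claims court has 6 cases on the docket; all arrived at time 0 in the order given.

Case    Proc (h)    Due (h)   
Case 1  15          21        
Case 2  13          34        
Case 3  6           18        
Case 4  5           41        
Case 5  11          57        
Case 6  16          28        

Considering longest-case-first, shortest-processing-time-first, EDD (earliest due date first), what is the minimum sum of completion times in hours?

189

LPT (decreasing processing time): Case 6 Case 1 Case 2 Case 5 Case 3 Case 4.
Case 6: 0→16
Case 1: 16→31
Case 2: 31→44
Case 5: 44→55
Case 3: 55→61
Case 4: 61→66
Sum = 16+31+44+55+61+66 = 273.
SPT (increasing processing time): Case 4 Case 3 Case 5 Case 2 Case 1 Case 6.
Case 4: 0→5
Case 3: 5→11
Case 5: 11→22
Case 2: 22→35
Case 1: 35→50
Case 6: 50→66
Sum = 5+11+22+35+50+66 = 189.
EDD (increasing due date): Case 3 Case 1 Case 6 Case 2 Case 4 Case 5.
Case 3: 0→6
Case 1: 6→21
Case 6: 21→37
Case 2: 37→50
Case 4: 50→55
Case 5: 55→66
Sum = 6+21+37+50+55+66 = 235.
LPT 273, SPT 189, EDD 235 → minimum 189.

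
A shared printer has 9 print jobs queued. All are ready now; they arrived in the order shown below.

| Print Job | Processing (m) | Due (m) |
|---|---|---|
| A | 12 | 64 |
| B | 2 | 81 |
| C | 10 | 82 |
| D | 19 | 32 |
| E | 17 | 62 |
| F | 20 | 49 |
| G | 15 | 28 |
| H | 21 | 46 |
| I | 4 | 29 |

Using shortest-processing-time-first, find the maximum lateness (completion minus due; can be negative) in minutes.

74

SPT (increasing processing time): B I C A G E D F H.
B: 0→2, due 81, lateness -79
I: 2→6, due 29, lateness -23
C: 6→16, due 82, lateness -66
A: 16→28, due 64, lateness -36
G: 28→43, due 28, lateness 15
E: 43→60, due 62, lateness -2
D: 60→79, due 32, lateness 47
F: 79→99, due 49, lateness 50
H: 99→120, due 46, lateness 74
Maximum = 74.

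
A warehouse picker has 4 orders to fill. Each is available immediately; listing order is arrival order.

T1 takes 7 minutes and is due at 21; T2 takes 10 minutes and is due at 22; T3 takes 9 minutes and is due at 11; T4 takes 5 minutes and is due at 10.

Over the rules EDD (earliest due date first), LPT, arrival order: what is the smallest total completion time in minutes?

EDD (increasing due date): T4 T3 T1 T2.
T4: 0→5
T3: 5→14
T1: 14→21
T2: 21→31
Sum = 5+14+21+31 = 71.
LPT (decreasing processing time): T2 T3 T1 T4.
T2: 0→10
T3: 10→19
T1: 19→26
T4: 26→31
Sum = 10+19+26+31 = 86.
FIFO (arrival order): T1 T2 T3 T4.
T1: 0→7
T2: 7→17
T3: 17→26
T4: 26→31
Sum = 7+17+26+31 = 81.
EDD 71, LPT 86, FIFO 81 → minimum 71.

71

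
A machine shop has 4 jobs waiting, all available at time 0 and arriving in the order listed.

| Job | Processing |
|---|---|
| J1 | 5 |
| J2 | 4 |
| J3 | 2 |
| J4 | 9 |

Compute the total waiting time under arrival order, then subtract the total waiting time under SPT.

6

FIFO (arrival order): J1 J2 J3 J4.
J1: waits 0, runs 0→5
J2: waits 5, runs 5→9
J3: waits 9, runs 9→11
J4: waits 11, runs 11→20
Sum = 0+5+9+11 = 25.
SPT (increasing processing time): J3 J2 J1 J4.
J3: waits 0, runs 0→2
J2: waits 2, runs 2→6
J1: waits 6, runs 6→11
J4: waits 11, runs 11→20
Sum = 0+2+6+11 = 19.
Difference = 25 − 19 = 6.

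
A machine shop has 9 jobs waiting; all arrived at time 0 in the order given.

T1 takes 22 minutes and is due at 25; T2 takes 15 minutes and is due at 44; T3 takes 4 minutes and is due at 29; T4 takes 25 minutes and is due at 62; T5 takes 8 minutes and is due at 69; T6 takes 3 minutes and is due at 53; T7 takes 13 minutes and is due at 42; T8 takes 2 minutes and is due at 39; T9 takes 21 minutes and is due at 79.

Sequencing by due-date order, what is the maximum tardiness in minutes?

EDD (increasing due date): T1 T3 T8 T7 T2 T6 T4 T5 T9.
T1: 0→22, due 25, tardiness 0
T3: 22→26, due 29, tardiness 0
T8: 26→28, due 39, tardiness 0
T7: 28→41, due 42, tardiness 0
T2: 41→56, due 44, tardiness 12
T6: 56→59, due 53, tardiness 6
T4: 59→84, due 62, tardiness 22
T5: 84→92, due 69, tardiness 23
T9: 92→113, due 79, tardiness 34
Maximum = 34.

34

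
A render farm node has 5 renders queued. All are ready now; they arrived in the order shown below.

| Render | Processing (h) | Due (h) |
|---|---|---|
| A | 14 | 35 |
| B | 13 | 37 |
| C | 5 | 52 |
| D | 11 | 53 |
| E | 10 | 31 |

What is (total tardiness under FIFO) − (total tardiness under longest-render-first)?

FIFO (arrival order): A B C D E.
A: 0→14, due 35, tardiness 0
B: 14→27, due 37, tardiness 0
C: 27→32, due 52, tardiness 0
D: 32→43, due 53, tardiness 0
E: 43→53, due 31, tardiness 22
Sum = 0+0+0+0+22 = 22.
LPT (decreasing processing time): A B D E C.
A: 0→14, due 35, tardiness 0
B: 14→27, due 37, tardiness 0
D: 27→38, due 53, tardiness 0
E: 38→48, due 31, tardiness 17
C: 48→53, due 52, tardiness 1
Sum = 0+0+0+17+1 = 18.
Difference = 22 − 18 = 4.

4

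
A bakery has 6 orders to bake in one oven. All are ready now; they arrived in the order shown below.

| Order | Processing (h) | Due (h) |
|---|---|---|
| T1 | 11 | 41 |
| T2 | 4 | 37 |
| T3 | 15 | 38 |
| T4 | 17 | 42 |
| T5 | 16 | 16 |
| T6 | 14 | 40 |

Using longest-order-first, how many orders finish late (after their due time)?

5

LPT (decreasing processing time): T4 T5 T3 T6 T1 T2.
T4: 0→17, due 42, tardiness 0
T5: 17→33, due 16, tardiness 17
T3: 33→48, due 38, tardiness 10
T6: 48→62, due 40, tardiness 22
T1: 62→73, due 41, tardiness 32
T2: 73→77, due 37, tardiness 40
Late orders: 5.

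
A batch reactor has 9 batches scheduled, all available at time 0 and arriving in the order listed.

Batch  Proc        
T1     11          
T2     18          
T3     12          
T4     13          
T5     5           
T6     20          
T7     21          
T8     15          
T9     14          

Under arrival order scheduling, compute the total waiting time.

FIFO (arrival order): T1 T2 T3 T4 T5 T6 T7 T8 T9.
T1: waits 0, runs 0→11
T2: waits 11, runs 11→29
T3: waits 29, runs 29→41
T4: waits 41, runs 41→54
T5: waits 54, runs 54→59
T6: waits 59, runs 59→79
T7: waits 79, runs 79→100
T8: waits 100, runs 100→115
T9: waits 115, runs 115→129
Sum = 0+11+29+41+54+59+79+100+115 = 488.

488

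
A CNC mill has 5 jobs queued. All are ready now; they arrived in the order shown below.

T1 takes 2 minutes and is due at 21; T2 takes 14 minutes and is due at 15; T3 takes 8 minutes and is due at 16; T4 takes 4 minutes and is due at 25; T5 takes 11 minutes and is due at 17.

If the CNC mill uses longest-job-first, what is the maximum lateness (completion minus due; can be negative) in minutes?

18

LPT (decreasing processing time): T2 T5 T3 T4 T1.
T2: 0→14, due 15, lateness -1
T5: 14→25, due 17, lateness 8
T3: 25→33, due 16, lateness 17
T4: 33→37, due 25, lateness 12
T1: 37→39, due 21, lateness 18
Maximum = 18.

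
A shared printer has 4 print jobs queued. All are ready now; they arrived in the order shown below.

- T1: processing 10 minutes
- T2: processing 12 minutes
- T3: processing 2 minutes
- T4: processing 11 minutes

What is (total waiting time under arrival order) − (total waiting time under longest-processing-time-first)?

FIFO (arrival order): T1 T2 T3 T4.
T1: waits 0, runs 0→10
T2: waits 10, runs 10→22
T3: waits 22, runs 22→24
T4: waits 24, runs 24→35
Sum = 0+10+22+24 = 56.
LPT (decreasing processing time): T2 T4 T1 T3.
T2: waits 0, runs 0→12
T4: waits 12, runs 12→23
T1: waits 23, runs 23→33
T3: waits 33, runs 33→35
Sum = 0+12+23+33 = 68.
Difference = 56 − 68 = -12.

-12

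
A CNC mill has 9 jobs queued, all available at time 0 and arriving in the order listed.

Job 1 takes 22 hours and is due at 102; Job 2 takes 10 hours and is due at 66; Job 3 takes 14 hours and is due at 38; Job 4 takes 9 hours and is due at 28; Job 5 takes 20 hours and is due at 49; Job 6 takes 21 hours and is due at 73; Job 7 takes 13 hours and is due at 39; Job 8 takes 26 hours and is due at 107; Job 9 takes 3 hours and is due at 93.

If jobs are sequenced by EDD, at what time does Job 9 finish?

90

EDD (increasing due date): Job 4 Job 3 Job 7 Job 5 Job 2 Job 6 Job 9 Job 1 Job 8.
Job 4: 0→9
Job 3: 9→23
Job 7: 23→36
Job 5: 36→56
Job 2: 56→66
Job 6: 66→87
Job 9: 87→90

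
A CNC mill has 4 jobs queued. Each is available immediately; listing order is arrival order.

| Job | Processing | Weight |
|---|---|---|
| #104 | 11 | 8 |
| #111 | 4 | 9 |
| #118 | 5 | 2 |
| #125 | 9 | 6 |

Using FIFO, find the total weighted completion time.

437

FIFO (arrival order): #104 #111 #118 #125.
#104: finishes 11, weight 8, w·C = 88
#111: finishes 15, weight 9, w·C = 135
#118: finishes 20, weight 2, w·C = 40
#125: finishes 29, weight 6, w·C = 174
Sum = 88+135+40+174 = 437.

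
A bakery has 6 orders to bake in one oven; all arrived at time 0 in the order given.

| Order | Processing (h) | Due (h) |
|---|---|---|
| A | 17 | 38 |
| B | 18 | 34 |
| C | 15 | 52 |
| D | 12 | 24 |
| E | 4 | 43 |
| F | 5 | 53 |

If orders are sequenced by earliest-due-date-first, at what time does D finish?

EDD (increasing due date): D B A E C F.
D: 0→12

12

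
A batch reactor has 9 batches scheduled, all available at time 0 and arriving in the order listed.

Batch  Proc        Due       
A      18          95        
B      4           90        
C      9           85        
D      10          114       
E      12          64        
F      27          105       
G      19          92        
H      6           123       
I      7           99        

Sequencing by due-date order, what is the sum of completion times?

547

EDD (increasing due date): E C B G A I F D H.
E: 0→12
C: 12→21
B: 21→25
G: 25→44
A: 44→62
I: 62→69
F: 69→96
D: 96→106
H: 106→112
Sum = 12+21+25+44+62+69+96+106+112 = 547.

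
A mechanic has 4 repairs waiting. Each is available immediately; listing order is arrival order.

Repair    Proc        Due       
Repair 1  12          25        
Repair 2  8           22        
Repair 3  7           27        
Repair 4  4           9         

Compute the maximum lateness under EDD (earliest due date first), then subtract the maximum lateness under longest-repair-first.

-18

EDD (increasing due date): Repair 4 Repair 2 Repair 1 Repair 3.
Repair 4: 0→4, due 9, lateness -5
Repair 2: 4→12, due 22, lateness -10
Repair 1: 12→24, due 25, lateness -1
Repair 3: 24→31, due 27, lateness 4
Maximum = 4.
LPT (decreasing processing time): Repair 1 Repair 2 Repair 3 Repair 4.
Repair 1: 0→12, due 25, lateness -13
Repair 2: 12→20, due 22, lateness -2
Repair 3: 20→27, due 27, lateness 0
Repair 4: 27→31, due 9, lateness 22
Maximum = 22.
Difference = 4 − 22 = -18.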